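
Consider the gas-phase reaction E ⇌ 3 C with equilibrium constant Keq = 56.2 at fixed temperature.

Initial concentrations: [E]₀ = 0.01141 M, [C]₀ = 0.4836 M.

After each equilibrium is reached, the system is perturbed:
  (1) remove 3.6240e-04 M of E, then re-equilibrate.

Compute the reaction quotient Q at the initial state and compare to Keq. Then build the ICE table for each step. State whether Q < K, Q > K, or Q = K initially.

Q₀ = 9.912 vs Keq = 56.2 ⇒ Q<K, forward
Step 1:
                   E          C
  init       0.01141     0.4836
  Δ         -0.00904    0.02712
  eq         0.00237     0.5107
  solve Keq expr → x = 0.00904; check Q = 56.2
Then remove 3.6240e-04 M of E.
Step 2:
                   E          C
  init      0.002008     0.5107
  Δ       3.4790e-04  -0.001044
  eq        0.002356     0.5097
  solve Keq expr → x = -3.4790e-04; check Q = 56.2

Q₀ = 9.912; Q < K (proceeds forward)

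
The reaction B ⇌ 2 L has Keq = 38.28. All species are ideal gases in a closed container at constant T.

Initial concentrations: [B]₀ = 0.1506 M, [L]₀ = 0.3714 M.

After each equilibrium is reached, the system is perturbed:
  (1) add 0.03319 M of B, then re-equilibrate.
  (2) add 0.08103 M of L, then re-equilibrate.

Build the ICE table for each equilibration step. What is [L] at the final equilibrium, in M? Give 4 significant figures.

Q₀ = 0.9159 vs Keq = 38.28 ⇒ Q<K, forward
Step 1:
                  B         L
  Initial    0.1506    0.3714
  Change    -0.1395    0.2791
  Equil     0.01105    0.6505
  solve Keq expr → x = 0.1395; check Q = 38.28
Then add 0.03319 M of B.
Step 2:
                  B         L
  Initial   0.04424    0.6505
  Change   -0.03098   0.06197
  Equil     0.01326    0.7125
  solve Keq expr → x = 0.03098; check Q = 38.28
Then add 0.08103 M of L.
Step 3:
                  B         L
  Initial   0.01326    0.7935
  Change   0.002945 -0.005889
  Equil      0.0162    0.7876
  solve Keq expr → x = -0.002945; check Q = 38.28

[L]_eq = 0.7876 M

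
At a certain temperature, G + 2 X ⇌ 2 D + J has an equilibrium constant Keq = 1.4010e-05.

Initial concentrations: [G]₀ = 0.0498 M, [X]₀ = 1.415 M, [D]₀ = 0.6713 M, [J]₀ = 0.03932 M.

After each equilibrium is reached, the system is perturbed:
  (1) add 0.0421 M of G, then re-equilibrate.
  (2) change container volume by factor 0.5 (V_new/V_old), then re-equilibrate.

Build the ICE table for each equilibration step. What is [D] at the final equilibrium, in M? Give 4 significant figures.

Q₀ = 0.1777 vs Keq = 1.4010e-05 ⇒ Q>K, reverse
Step 1:
                  G         X         D         J
  Initial    0.0498     1.415    0.6713   0.03932
  Change    0.03931   0.07862  -0.07862  -0.03931
  Equil     0.08911     1.494    0.5927 7.9291e-06
  solve Keq expr → x = -0.03931; check Q = 1.4010e-05
Then add 0.0421 M of G.
Step 2:
                  G         X         D         J
  Initial    0.1312     1.494    0.5927 7.9291e-06
  Change  -3.7453e-06 -7.4905e-06 7.4905e-06 3.7453e-06
  Equil      0.1312     1.494    0.5927 1.1674e-05
  solve Keq expr → x = 3.7453e-06; check Q = 1.4010e-05
Then change container volume by factor 0.5 (V_new/V_old).
Step 3:
                  G         X         D         J
  Initial    0.2624     2.987     1.185 2.3349e-05
  Change          0         0         0         0
  Equil      0.2624     2.987     1.185 2.3349e-05
  solve Keq expr → x = 0; check Q = 1.4010e-05

[D]_eq = 1.185 M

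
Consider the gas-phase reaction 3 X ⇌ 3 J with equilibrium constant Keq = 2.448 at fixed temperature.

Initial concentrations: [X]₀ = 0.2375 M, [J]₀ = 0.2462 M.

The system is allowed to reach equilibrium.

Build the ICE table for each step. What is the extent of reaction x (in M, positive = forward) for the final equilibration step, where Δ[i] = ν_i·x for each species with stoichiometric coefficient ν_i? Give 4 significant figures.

Q₀ = 1.114 vs Keq = 2.448 ⇒ Q<K, forward
Step 1:
                  X         J
  init       0.2375    0.2462
  Δ        -0.03147   0.03147
  eq          0.206    0.2777
  solve Keq expr → x = 0.01049; check Q = 2.448

x = 0.01049 M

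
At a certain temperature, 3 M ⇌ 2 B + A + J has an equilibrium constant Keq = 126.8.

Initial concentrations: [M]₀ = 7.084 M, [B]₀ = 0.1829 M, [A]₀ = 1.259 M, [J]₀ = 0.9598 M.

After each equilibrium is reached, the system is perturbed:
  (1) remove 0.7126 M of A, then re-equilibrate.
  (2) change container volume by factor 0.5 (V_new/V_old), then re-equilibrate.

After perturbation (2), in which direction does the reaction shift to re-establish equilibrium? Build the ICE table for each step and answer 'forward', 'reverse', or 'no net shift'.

Q₀ = 1.1371e-04 vs Keq = 126.8 ⇒ Q<K, forward
Step 1:
                   M          B          A          J
  I            7.084     0.1829      1.259     0.9598
  C           -5.987      3.991      1.996      1.996
  E            1.097      4.174      3.255      2.955
  solve Keq expr → x = 1.996; check Q = 126.8
Then remove 0.7126 M of A.
Step 2:
                   M          B          A          J
  I            1.097      4.174      2.542      2.955
  C         -0.07291    0.04861     0.0243     0.0243
  E            1.024      4.223      2.566       2.98
  solve Keq expr → x = 0.0243; check Q = 126.8
Then change container volume by factor 0.5 (V_new/V_old).
Step 3:
                   M          B          A          J
  I            2.049      8.445      5.132      5.959
  C           0.4299    -0.2866    -0.1433    -0.1433
  E            2.479      8.159      4.989      5.816
  solve Keq expr → x = -0.1433; check Q = 126.8

Direction: reverse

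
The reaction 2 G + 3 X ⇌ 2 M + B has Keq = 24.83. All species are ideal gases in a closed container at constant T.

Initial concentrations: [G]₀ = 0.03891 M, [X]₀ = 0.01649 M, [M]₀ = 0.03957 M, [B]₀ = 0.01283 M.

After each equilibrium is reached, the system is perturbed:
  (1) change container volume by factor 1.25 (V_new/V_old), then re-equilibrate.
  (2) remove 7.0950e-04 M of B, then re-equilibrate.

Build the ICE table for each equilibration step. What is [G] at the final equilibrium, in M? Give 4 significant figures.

Q₀ = 2959 vs Keq = 24.83 ⇒ Q>K, reverse
Step 1:
                   G          X          M          B
  Initial    0.03891    0.01649    0.03957    0.01283
  Change     0.01412    0.02119   -0.01412  -0.007062
  Equil      0.05303    0.03768    0.02545   0.005768
  solve Keq expr → x = -0.007062; check Q = 24.83
Then change container volume by factor 1.25 (V_new/V_old).
Step 2:
                   G          X          M          B
  Initial    0.04243    0.03014    0.02036   0.004614
  Change    0.001093    0.00164  -0.001093 -5.4660e-04
  Equil      0.04352    0.03178    0.01926   0.004068
  solve Keq expr → x = -5.4660e-04; check Q = 24.83
Then remove 7.0950e-04 M of B.
Step 3:
                   G          X          M          B
  Initial    0.04352    0.03178    0.01926   0.003358
  Change  -4.3945e-04 -6.5918e-04 4.3945e-04 2.1973e-04
  Equil      0.04308    0.03112     0.0197   0.003578
  solve Keq expr → x = 2.1973e-04; check Q = 24.83

[G]_eq = 0.04308 M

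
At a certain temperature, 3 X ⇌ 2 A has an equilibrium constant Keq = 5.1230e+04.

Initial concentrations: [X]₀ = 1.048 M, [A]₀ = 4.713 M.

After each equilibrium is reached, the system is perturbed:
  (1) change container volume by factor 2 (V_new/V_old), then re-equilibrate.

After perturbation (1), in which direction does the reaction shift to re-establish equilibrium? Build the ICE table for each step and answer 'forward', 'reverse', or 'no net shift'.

Direction: reverse

Q₀ = 19.3 vs Keq = 5.1230e+04 ⇒ Q<K, forward
Step 1:
                  X         A
  I           1.048     4.713
  C         -0.9656    0.6437
  E         0.08243     5.357
  solve Keq expr → x = 0.3219; check Q = 5.1230e+04
Then change container volume by factor 2 (V_new/V_old).
Step 2:
                  X         A
  I         0.04122     2.678
  C         0.01062 -0.007081
  E         0.05184     2.671
  solve Keq expr → x = -0.00354; check Q = 5.1230e+04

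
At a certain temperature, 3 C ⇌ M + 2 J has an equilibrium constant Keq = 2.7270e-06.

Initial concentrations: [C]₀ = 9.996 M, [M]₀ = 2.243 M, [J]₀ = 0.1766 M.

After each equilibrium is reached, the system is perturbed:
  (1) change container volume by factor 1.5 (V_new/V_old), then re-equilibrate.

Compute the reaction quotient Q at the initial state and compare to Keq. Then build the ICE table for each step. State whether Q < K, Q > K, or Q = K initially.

Q₀ = 7.0038e-05; Q > K (proceeds reverse)

Q₀ = 7.0038e-05 vs Keq = 2.7270e-06 ⇒ Q>K, reverse
Step 1:
                    C           M           J
  Initial       9.996       2.243      0.1766
  Change       0.2101    -0.07004     -0.1401
  Equil         10.21       2.173     0.03653
  solve Keq expr → x = -0.07004; check Q = 2.7270e-06
Then change container volume by factor 1.5 (V_new/V_old).
Step 2:
                    C           M           J
  Initial       6.804       1.449     0.02435
  Change            0           0           0
  Equil         6.804       1.449     0.02435
  solve Keq expr → x = 0; check Q = 2.7270e-06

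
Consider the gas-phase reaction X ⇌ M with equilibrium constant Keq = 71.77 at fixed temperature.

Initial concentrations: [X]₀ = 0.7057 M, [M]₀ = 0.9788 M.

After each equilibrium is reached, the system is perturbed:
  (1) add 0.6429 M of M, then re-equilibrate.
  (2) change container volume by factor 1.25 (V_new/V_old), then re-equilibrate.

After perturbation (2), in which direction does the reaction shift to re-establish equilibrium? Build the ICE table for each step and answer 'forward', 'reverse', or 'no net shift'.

Direction: no net shift

Q₀ = 1.387 vs Keq = 71.77 ⇒ Q<K, forward
Step 1:
                   X          M
  init        0.7057     0.9788
  Δ          -0.6826     0.6826
  eq         0.02315      1.661
  solve Keq expr → x = 0.6826; check Q = 71.77
Then add 0.6429 M of M.
Step 2:
                   X          M
  init       0.02315      2.304
  Δ         0.008835  -0.008835
  eq         0.03198      2.295
  solve Keq expr → x = -0.008835; check Q = 71.77
Then change container volume by factor 1.25 (V_new/V_old).
Step 3:
                   X          M
  init       0.02559      1.836
  Δ                0          0
  eq         0.02559      1.836
  solve Keq expr → x = 0; check Q = 71.77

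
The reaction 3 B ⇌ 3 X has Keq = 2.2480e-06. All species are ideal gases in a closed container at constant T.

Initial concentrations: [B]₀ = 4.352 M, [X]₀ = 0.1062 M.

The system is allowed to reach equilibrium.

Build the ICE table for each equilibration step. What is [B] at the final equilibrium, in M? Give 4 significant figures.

[B]_eq = 4.401 M

Q₀ = 1.4531e-05 vs Keq = 2.2480e-06 ⇒ Q>K, reverse
Step 1:
                   B          X
  I            4.352     0.1062
  C          0.04855   -0.04855
  E            4.401    0.05765
  solve Keq expr → x = -0.01618; check Q = 2.2480e-06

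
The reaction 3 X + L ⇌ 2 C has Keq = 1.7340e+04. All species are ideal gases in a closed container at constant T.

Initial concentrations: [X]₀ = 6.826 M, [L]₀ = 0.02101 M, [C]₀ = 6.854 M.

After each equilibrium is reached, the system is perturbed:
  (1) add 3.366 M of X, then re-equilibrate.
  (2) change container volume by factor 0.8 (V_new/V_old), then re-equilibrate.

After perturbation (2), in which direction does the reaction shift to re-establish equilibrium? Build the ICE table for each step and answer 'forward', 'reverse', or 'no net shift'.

Direction: forward

Q₀ = 7.03 vs Keq = 1.7340e+04 ⇒ Q<K, forward
Step 1:
                    X           L           C
  init          6.826     0.02101       6.854
  Δ            -0.063      -0.021       0.042
  eq            6.763  8.8660e-06       6.896
  solve Keq expr → x = 0.021; check Q = 1.7340e+04
Then add 3.366 M of X.
Step 2:
                    X           L           C
  init          10.13  8.8660e-06       6.896
  Δ       -1.8681e-05 -6.2269e-06  1.2454e-05
  eq            10.13  2.6391e-06       6.896
  solve Keq expr → x = 6.2269e-06; check Q = 1.7340e+04
Then change container volume by factor 0.8 (V_new/V_old).
Step 3:
                    X           L           C
  init          12.66  3.2988e-06        8.62
  Δ       -3.5627e-06 -1.1876e-06  2.3752e-06
  eq            12.66  2.1113e-06        8.62
  solve Keq expr → x = 1.1876e-06; check Q = 1.7340e+04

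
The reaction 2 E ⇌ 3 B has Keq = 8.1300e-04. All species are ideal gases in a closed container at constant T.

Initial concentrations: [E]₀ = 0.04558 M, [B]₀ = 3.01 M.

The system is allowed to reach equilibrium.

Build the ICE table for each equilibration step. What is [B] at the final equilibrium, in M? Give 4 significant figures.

[B]_eq = 0.1459 M

Q₀ = 1.3127e+04 vs Keq = 8.1300e-04 ⇒ Q>K, reverse
Step 1:
                   E          B
  init       0.04558       3.01
  Δ            1.909     -2.864
  eq           1.955     0.1459
  solve Keq expr → x = -0.9547; check Q = 8.1300e-04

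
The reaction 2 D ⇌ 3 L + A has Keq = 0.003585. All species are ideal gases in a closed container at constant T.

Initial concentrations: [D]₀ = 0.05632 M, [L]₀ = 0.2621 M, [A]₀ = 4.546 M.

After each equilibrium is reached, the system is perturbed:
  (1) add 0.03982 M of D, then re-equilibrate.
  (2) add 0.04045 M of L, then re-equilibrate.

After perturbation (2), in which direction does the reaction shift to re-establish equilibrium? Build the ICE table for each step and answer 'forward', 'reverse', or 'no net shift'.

Q₀ = 25.81 vs Keq = 0.003585 ⇒ Q>K, reverse
Step 1:
                    D           L           A
  Initial     0.05632      0.2621       4.546
  Change       0.1529     -0.2294    -0.07645
  Equil        0.2092     0.03275        4.47
  solve Keq expr → x = -0.07645; check Q = 0.003585
Then add 0.03982 M of D.
Step 2:
                    D           L           A
  Initial       0.249     0.03275        4.47
  Change    -0.002521    0.003781     0.00126
  Equil        0.2465     0.03653       4.471
  solve Keq expr → x = 0.00126; check Q = 0.003585
Then add 0.04045 M of L.
Step 3:
                    D           L           A
  Initial      0.2465     0.07698       4.471
  Change       0.0253    -0.03795    -0.01265
  Equil        0.2718     0.03902       4.458
  solve Keq expr → x = -0.01265; check Q = 0.003585

Direction: reverse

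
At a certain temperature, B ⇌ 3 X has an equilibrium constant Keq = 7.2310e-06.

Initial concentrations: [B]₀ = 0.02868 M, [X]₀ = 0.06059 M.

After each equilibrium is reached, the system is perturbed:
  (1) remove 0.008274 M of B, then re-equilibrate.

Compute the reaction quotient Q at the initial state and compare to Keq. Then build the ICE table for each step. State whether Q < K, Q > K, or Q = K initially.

Q₀ = 0.007756 vs Keq = 7.2310e-06 ⇒ Q>K, reverse
Step 1:
                   B          X
  Initial    0.02868    0.06059
  Change     0.01788   -0.05363
  Equil      0.04656   0.006957
  solve Keq expr → x = -0.01788; check Q = 7.2310e-06
Then remove 0.008274 M of B.
Step 2:
                   B          X
  Initial    0.03828   0.006957
  Change  1.4370e-04 -4.3110e-04
  Equil      0.03843   0.006525
  solve Keq expr → x = -1.4370e-04; check Q = 7.2310e-06

Q₀ = 0.007756; Q > K (proceeds reverse)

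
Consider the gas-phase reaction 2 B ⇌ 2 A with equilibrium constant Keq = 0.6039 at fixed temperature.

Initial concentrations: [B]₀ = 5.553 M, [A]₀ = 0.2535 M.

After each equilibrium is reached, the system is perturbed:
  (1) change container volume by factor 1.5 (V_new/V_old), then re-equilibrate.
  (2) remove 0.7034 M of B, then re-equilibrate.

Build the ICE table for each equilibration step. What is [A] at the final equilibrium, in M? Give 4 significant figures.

[A]_eq = 1.385 M

Q₀ = 0.002084 vs Keq = 0.6039 ⇒ Q<K, forward
Step 1:
                   B          A
  Initial      5.553     0.2535
  Change      -2.286      2.286
  Equil        3.267      2.539
  solve Keq expr → x = 1.143; check Q = 0.6039
Then change container volume by factor 1.5 (V_new/V_old).
Step 2:
                   B          A
  Initial      2.178      1.693
  Change           0          0
  Equil        2.178      1.693
  solve Keq expr → x = 0; check Q = 0.6039
Then remove 0.7034 M of B.
Step 3:
                   B          A
  Initial      1.475      1.693
  Change      0.3076    -0.3076
  Equil        1.782      1.385
  solve Keq expr → x = -0.1538; check Q = 0.6039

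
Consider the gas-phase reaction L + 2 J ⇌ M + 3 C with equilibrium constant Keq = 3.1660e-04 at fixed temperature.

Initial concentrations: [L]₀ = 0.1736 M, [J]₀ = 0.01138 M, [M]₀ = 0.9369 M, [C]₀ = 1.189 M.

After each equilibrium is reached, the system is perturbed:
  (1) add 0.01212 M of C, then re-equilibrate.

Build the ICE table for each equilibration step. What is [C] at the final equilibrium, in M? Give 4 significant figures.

[C]_eq = 0.05742 M

Q₀ = 7.0049e+04 vs Keq = 3.1660e-04 ⇒ Q>K, reverse
Step 1:
                  L         J         M         C
  Initial    0.1736   0.01138    0.9369     1.189
  Change     0.3774    0.7548   -0.3774    -1.132
  Equil       0.551    0.7662    0.5595   0.05678
  solve Keq expr → x = -0.3774; check Q = 3.1660e-04
Then add 0.01212 M of C.
Step 2:
                  L         J         M         C
  Initial     0.551    0.7662    0.5595    0.0689
  Change   0.003826  0.007653 -0.003826  -0.01148
  Equil      0.5548    0.7738    0.5557   0.05742
  solve Keq expr → x = -0.003826; check Q = 3.1660e-04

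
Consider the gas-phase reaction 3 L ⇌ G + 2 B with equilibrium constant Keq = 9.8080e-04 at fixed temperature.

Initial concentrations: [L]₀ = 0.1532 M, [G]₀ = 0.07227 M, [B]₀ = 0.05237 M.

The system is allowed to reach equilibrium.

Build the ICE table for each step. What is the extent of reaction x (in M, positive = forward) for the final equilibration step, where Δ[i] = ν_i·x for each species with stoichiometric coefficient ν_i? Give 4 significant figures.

Q₀ = 0.05512 vs Keq = 9.8080e-04 ⇒ Q>K, reverse
Step 1:
                  L         G         B
  init       0.1532   0.07227   0.05237
  Δ         0.05861  -0.01954  -0.03908
  eq         0.2118   0.05273   0.01329
  solve Keq expr → x = -0.01954; check Q = 9.8080e-04

x = -0.01954 M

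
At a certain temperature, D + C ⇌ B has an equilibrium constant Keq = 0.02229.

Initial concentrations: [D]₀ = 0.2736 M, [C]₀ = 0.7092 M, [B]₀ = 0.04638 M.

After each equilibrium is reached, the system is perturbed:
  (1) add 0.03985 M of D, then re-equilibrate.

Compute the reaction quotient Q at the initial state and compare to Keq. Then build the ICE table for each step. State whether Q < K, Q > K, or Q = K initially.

Q₀ = 0.239 vs Keq = 0.02229 ⇒ Q>K, reverse
Step 1:
                    D           C           B
  init         0.2736      0.7092     0.04638
  Δ           0.04112     0.04112    -0.04112
  eq           0.3147      0.7503    0.005263
  solve Keq expr → x = -0.04112; check Q = 0.02229
Then add 0.03985 M of D.
Step 2:
                    D           C           B
  init         0.3546      0.7503    0.005263
  Δ       -6.5046e-04 -6.5046e-04  6.5046e-04
  eq           0.3539      0.7497    0.005914
  solve Keq expr → x = 6.5046e-04; check Q = 0.02229

Q₀ = 0.239; Q > K (proceeds reverse)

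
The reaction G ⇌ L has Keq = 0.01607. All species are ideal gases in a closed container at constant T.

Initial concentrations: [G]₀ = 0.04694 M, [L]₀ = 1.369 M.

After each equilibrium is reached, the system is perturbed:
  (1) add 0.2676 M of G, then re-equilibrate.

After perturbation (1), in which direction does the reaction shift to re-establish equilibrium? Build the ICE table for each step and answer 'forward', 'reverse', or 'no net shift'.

Q₀ = 29.16 vs Keq = 0.01607 ⇒ Q>K, reverse
Step 1:
                  G         L
  init      0.04694     1.369
  Δ           1.347    -1.347
  eq          1.394   0.02239
  solve Keq expr → x = -1.347; check Q = 0.01607
Then add 0.2676 M of G.
Step 2:
                  G         L
  init        1.661   0.02239
  Δ       -0.004232  0.004232
  eq          1.657   0.02663
  solve Keq expr → x = 0.004232; check Q = 0.01607

Direction: forward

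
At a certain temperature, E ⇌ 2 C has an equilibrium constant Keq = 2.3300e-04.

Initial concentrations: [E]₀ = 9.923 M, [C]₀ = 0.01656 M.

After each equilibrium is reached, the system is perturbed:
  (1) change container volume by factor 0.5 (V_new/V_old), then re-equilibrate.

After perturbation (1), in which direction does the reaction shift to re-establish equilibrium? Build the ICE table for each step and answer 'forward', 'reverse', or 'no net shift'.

Direction: reverse

Q₀ = 2.7636e-05 vs Keq = 2.3300e-04 ⇒ Q<K, forward
Step 1:
                   E          C
  I            9.923    0.01656
  C         -0.01574    0.03149
  E            9.907    0.04805
  solve Keq expr → x = 0.01574; check Q = 2.3300e-04
Then change container volume by factor 0.5 (V_new/V_old).
Step 2:
                   E          C
  I            19.81    0.09609
  C          0.01406   -0.02812
  E            19.83    0.06797
  solve Keq expr → x = -0.01406; check Q = 2.3300e-04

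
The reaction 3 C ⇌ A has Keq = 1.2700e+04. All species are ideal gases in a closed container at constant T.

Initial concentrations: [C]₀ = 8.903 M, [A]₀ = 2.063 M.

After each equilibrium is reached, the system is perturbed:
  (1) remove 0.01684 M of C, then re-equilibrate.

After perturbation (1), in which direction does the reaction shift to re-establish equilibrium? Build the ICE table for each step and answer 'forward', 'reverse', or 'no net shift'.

Q₀ = 0.002923 vs Keq = 1.2700e+04 ⇒ Q<K, forward
Step 1:
                   C          A
  I            8.903      2.063
  C            -8.83      2.943
  E          0.07332      5.006
  solve Keq expr → x = 2.943; check Q = 1.2700e+04
Then remove 0.01684 M of C.
Step 2:
                   C          A
  I          0.05648      5.006
  C          0.01681  -0.005604
  E          0.07329      5.001
  solve Keq expr → x = -0.005604; check Q = 1.2700e+04

Direction: reverse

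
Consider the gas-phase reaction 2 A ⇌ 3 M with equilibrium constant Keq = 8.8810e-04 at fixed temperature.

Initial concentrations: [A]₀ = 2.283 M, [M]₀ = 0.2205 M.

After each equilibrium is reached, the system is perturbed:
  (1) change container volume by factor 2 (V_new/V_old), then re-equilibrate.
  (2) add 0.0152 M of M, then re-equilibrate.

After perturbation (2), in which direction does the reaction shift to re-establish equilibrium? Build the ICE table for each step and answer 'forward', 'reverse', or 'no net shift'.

Q₀ = 0.002057 vs Keq = 8.8810e-04 ⇒ Q>K, reverse
Step 1:
                   A          M
  I            2.283     0.2205
  C          0.03477   -0.05215
  E            2.318     0.1683
  solve Keq expr → x = -0.01738; check Q = 8.8810e-04
Then change container volume by factor 2 (V_new/V_old).
Step 2:
                   A          M
  I            1.159    0.08417
  C         -0.01401    0.02102
  E            1.145     0.1052
  solve Keq expr → x = 0.007007; check Q = 8.8810e-04
Then add 0.0152 M of M.
Step 3:
                   A          M
  I            1.145     0.1204
  C         0.009736    -0.0146
  E            1.155     0.1058
  solve Keq expr → x = -0.004868; check Q = 8.8810e-04

Direction: reverse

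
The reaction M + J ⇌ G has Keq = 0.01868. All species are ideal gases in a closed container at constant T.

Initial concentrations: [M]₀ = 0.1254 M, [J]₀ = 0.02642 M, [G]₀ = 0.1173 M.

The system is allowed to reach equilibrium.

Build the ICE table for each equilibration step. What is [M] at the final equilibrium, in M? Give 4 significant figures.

[M]_eq = 0.2421 M

Q₀ = 35.41 vs Keq = 0.01868 ⇒ Q>K, reverse
Step 1:
                   M          J          G
  Initial     0.1254    0.02642     0.1173
  Change      0.1167     0.1167    -0.1167
  Equil       0.2421     0.1431 6.4691e-04
  solve Keq expr → x = -0.1167; check Q = 0.01868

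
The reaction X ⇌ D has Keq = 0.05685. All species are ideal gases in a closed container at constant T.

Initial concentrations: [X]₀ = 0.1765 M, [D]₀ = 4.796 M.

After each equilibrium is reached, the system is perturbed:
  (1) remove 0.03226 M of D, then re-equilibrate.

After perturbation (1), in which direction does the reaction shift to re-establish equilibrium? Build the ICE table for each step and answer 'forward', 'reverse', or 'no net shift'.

Q₀ = 27.17 vs Keq = 0.05685 ⇒ Q>K, reverse
Step 1:
                    X           D
  init         0.1765       4.796
  Δ             4.529      -4.529
  eq            4.705      0.2675
  solve Keq expr → x = -4.529; check Q = 0.05685
Then remove 0.03226 M of D.
Step 2:
                    X           D
  init          4.705      0.2352
  Δ          -0.03052     0.03052
  eq            4.674      0.2657
  solve Keq expr → x = 0.03052; check Q = 0.05685

Direction: forward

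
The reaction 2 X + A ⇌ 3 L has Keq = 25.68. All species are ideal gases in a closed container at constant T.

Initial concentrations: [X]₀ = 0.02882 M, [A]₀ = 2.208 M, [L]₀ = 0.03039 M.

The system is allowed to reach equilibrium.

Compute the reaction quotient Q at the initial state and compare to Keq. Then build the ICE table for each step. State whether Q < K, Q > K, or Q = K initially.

Q₀ = 0.0153 vs Keq = 25.68 ⇒ Q<K, forward
Step 1:
                   X          A          L
  I          0.02882      2.208    0.03039
  C         -0.02636   -0.01318    0.03954
  E         0.002463      2.195    0.06993
  solve Keq expr → x = 0.01318; check Q = 25.68

Q₀ = 0.0153; Q < K (proceeds forward)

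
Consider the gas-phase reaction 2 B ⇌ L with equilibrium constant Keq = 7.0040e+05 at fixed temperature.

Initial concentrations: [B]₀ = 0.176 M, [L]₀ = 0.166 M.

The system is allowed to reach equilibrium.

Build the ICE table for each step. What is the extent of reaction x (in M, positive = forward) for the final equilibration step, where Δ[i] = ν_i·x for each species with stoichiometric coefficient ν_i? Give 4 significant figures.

Q₀ = 5.359 vs Keq = 7.0040e+05 ⇒ Q<K, forward
Step 1:
                   B          L
  Initial      0.176      0.166
  Change     -0.1754     0.0877
  Equil   6.0185e-04     0.2537
  solve Keq expr → x = 0.0877; check Q = 7.0040e+05

x = 0.0877 M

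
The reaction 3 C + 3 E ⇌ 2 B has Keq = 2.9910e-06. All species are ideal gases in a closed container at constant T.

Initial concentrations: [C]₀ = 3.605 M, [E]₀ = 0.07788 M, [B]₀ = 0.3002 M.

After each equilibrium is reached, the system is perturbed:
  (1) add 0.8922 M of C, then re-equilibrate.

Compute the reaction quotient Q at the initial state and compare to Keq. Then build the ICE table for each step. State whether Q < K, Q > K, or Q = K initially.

Q₀ = 4.072; Q > K (proceeds reverse)

Q₀ = 4.072 vs Keq = 2.9910e-06 ⇒ Q>K, reverse
Step 1:
                   C          E          B
  I            3.605    0.07788     0.3002
  C           0.4424     0.4424    -0.2949
  E            4.047     0.5203   0.005284
  solve Keq expr → x = -0.1475; check Q = 2.9910e-06
Then add 0.8922 M of C.
Step 2:
                   C          E          B
  I             4.94     0.5203   0.005284
  C         -0.00267   -0.00267    0.00178
  E            4.937     0.5176   0.007064
  solve Keq expr → x = 8.8992e-04; check Q = 2.9910e-06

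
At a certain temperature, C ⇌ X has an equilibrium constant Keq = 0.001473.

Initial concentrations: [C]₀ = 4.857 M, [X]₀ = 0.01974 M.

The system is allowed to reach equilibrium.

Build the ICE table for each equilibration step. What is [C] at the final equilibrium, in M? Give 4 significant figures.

[C]_eq = 4.87 M

Q₀ = 0.004064 vs Keq = 0.001473 ⇒ Q>K, reverse
Step 1:
                   C          X
  Initial      4.857    0.01974
  Change     0.01257   -0.01257
  Equil         4.87   0.007173
  solve Keq expr → x = -0.01257; check Q = 0.001473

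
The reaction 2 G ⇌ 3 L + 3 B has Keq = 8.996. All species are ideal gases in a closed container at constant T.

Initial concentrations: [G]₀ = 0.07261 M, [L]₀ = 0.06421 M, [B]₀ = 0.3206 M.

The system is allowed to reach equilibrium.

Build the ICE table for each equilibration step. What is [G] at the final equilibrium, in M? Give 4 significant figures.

Q₀ = 0.001655 vs Keq = 8.996 ⇒ Q<K, forward
Step 1:
                    G           L           B
  I           0.07261     0.06421      0.3206
  C          -0.06657     0.09985     0.09985
  E          0.006041      0.1641      0.4205
  solve Keq expr → x = 0.03328; check Q = 8.996

[G]_eq = 0.006041 M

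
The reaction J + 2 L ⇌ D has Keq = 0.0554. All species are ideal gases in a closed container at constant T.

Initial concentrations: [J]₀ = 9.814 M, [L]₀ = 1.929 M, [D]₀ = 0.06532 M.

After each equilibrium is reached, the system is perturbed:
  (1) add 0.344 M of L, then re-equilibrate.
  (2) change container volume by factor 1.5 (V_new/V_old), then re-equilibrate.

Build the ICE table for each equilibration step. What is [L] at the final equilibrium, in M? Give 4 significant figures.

[L]_eq = 0.9611 M

Q₀ = 0.001789 vs Keq = 0.0554 ⇒ Q<K, forward
Step 1:
                  J         L         D
  I           9.814     1.929   0.06532
  C         -0.4607   -0.9214    0.4607
  E           9.353     1.008     0.526
  solve Keq expr → x = 0.4607; check Q = 0.0554
Then add 0.344 M of L.
Step 2:
                  J         L         D
  I           9.353     1.352     0.526
  C         -0.1158   -0.2316    0.1158
  E           9.237      1.12    0.6419
  solve Keq expr → x = 0.1158; check Q = 0.0554
Then change container volume by factor 1.5 (V_new/V_old).
Step 3:
                  J         L         D
  I           6.158    0.7466    0.4279
  C          0.1073    0.2145   -0.1073
  E           6.266    0.9611    0.3206
  solve Keq expr → x = -0.1073; check Q = 0.0554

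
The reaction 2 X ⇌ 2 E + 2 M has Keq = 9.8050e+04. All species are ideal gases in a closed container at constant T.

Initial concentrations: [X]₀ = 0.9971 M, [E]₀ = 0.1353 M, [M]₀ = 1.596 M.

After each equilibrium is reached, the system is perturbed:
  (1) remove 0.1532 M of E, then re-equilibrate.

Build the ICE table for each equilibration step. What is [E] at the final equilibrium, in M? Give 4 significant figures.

Q₀ = 0.0469 vs Keq = 9.8050e+04 ⇒ Q<K, forward
Step 1:
                    X           E           M
  Initial      0.9971      0.1353       1.596
  Change      -0.9878      0.9878      0.9878
  Equil      0.009268       1.123       2.584
  solve Keq expr → x = 0.4939; check Q = 9.8050e+04
Then remove 0.1532 M of E.
Step 2:
                    X           E           M
  Initial    0.009268      0.9699       2.584
  Change     -0.00125     0.00125     0.00125
  Equil      0.008018      0.9712       2.585
  solve Keq expr → x = 6.2498e-04; check Q = 9.8050e+04

[E]_eq = 0.9712 M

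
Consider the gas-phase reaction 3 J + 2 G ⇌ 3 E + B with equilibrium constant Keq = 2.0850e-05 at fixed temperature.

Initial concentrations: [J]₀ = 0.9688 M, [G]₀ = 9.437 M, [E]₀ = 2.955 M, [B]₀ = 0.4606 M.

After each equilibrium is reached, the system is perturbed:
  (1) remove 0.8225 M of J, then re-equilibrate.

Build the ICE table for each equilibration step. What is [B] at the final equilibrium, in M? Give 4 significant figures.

[B]_eq = 0.002001 M

Q₀ = 0.1468 vs Keq = 2.0850e-05 ⇒ Q>K, reverse
Step 1:
                    J           G           E           B
  Initial      0.9688       9.437       2.955      0.4606
  Change        1.361      0.9073      -1.361     -0.4536
  Equil          2.33       10.34       1.594    0.006964
  solve Keq expr → x = -0.4536; check Q = 2.0850e-05
Then remove 0.8225 M of J.
Step 2:
                    J           G           E           B
  Initial       1.507       10.34       1.594    0.006964
  Change      0.01489    0.009925    -0.01489   -0.004963
  Equil         1.522       10.35       1.579    0.002001
  solve Keq expr → x = -0.004963; check Q = 2.0850e-05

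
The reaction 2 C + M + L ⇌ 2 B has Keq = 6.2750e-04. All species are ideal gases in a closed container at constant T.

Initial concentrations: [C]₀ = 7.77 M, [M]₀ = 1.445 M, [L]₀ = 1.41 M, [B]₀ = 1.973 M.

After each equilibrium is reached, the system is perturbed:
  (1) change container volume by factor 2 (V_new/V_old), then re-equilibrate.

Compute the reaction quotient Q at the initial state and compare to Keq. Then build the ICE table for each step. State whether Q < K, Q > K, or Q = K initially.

Q₀ = 0.03165; Q > K (proceeds reverse)

Q₀ = 0.03165 vs Keq = 6.2750e-04 ⇒ Q>K, reverse
Step 1:
                   C          M          L          B
  init          7.77      1.445       1.41      1.973
  Δ            1.472     0.7361     0.7361     -1.472
  eq           9.242      2.181      2.146     0.5009
  solve Keq expr → x = -0.7361; check Q = 6.2750e-04
Then change container volume by factor 2 (V_new/V_old).
Step 2:
                   C          M          L          B
  init         4.621      1.091      1.073     0.2504
  Δ           0.1153    0.05763    0.05763    -0.1153
  eq           4.736      1.148      1.131     0.1352
  solve Keq expr → x = -0.05763; check Q = 6.2750e-04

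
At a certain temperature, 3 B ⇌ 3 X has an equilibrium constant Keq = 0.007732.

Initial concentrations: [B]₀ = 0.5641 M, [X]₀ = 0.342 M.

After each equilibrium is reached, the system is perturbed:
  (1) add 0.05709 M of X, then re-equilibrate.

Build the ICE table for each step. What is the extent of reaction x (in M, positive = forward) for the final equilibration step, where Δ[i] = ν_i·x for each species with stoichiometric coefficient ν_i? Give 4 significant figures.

x = -0.01589 M

Q₀ = 0.2228 vs Keq = 0.007732 ⇒ Q>K, reverse
Step 1:
                  B         X
  I          0.5641     0.342
  C          0.1924   -0.1924
  E          0.7565    0.1496
  solve Keq expr → x = -0.06414; check Q = 0.007732
Then add 0.05709 M of X.
Step 2:
                  B         X
  I          0.7565    0.2067
  C         0.04766  -0.04766
  E          0.8042     0.159
  solve Keq expr → x = -0.01589; check Q = 0.007732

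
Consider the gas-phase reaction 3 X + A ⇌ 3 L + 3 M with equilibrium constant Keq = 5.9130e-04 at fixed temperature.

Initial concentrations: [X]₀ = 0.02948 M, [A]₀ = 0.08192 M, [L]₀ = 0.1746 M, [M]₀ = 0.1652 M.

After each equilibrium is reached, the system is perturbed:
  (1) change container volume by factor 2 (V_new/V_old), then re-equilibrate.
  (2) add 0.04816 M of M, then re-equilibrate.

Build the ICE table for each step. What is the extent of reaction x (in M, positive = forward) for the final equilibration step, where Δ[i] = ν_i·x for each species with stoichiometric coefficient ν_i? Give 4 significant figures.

Q₀ = 11.43 vs Keq = 5.9130e-04 ⇒ Q>K, reverse
Step 1:
                   X          A          L          M
  Initial    0.02948    0.08192     0.1746     0.1652
  Change     0.09774    0.03258   -0.09774   -0.09774
  Equil       0.1272     0.1145    0.07686    0.06746
  solve Keq expr → x = -0.03258; check Q = 5.9130e-04
Then change container volume by factor 2 (V_new/V_old).
Step 2:
                   X          A          L          M
  Initial    0.06361    0.05725    0.03843    0.03373
  Change   -0.006635  -0.002212   0.006635   0.006635
  Equil      0.05698    0.05504    0.04506    0.04036
  solve Keq expr → x = 0.002212; check Q = 5.9130e-04
Then add 0.04816 M of M.
Step 3:
                   X          A          L          M
  Initial    0.05698    0.05504    0.04506    0.08852
  Change     0.01391   0.004636   -0.01391   -0.01391
  Equil      0.07088    0.05967    0.03116    0.07462
  solve Keq expr → x = -0.004636; check Q = 5.9130e-04

x = -0.004636 M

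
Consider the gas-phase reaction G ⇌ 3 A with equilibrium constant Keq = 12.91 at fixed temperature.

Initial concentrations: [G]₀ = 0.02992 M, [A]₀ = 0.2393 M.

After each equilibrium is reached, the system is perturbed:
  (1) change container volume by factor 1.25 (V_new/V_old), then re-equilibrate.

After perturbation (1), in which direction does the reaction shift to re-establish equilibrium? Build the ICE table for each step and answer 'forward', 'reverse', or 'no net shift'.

Direction: forward

Q₀ = 0.458 vs Keq = 12.91 ⇒ Q<K, forward
Step 1:
                   G          A
  Initial    0.02992     0.2393
  Change    -0.02735    0.08205
  Equil      0.00257     0.3213
  solve Keq expr → x = 0.02735; check Q = 12.91
Then change container volume by factor 1.25 (V_new/V_old).
Step 2:
                   G          A
  Initial   0.002056     0.2571
  Change  -7.0742e-04   0.002122
  Equil     0.001349     0.2592
  solve Keq expr → x = 7.0742e-04; check Q = 12.91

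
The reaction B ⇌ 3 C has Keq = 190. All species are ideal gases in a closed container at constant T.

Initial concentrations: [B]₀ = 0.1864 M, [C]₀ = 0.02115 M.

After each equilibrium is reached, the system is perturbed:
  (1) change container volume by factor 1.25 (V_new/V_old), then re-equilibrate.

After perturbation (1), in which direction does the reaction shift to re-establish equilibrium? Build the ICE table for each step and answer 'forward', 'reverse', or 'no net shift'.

Direction: forward

Q₀ = 5.0756e-05 vs Keq = 190 ⇒ Q<K, forward
Step 1:
                  B         C
  I          0.1864   0.02115
  C         -0.1854    0.5562
  E        0.001013    0.5773
  solve Keq expr → x = 0.1854; check Q = 190
Then change container volume by factor 1.25 (V_new/V_old).
Step 2:
                  B         C
  I       8.1015e-04    0.4618
  C       -2.8873e-04 8.6620e-04
  E       5.2142e-04    0.4627
  solve Keq expr → x = 2.8873e-04; check Q = 190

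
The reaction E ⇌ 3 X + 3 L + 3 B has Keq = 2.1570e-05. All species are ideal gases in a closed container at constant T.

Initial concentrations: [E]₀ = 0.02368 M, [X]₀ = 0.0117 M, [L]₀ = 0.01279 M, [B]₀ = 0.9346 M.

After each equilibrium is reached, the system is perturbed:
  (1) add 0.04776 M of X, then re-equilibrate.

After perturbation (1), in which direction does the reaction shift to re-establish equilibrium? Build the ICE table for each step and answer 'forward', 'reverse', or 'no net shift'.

Q₀ = 1.1552e-10 vs Keq = 2.1570e-05 ⇒ Q<K, forward
Step 1:
                    E           X           L           B
  Initial     0.02368      0.0117     0.01279      0.9346
  Change     -0.01887     0.05661     0.05661     0.05661
  Equil       0.00481     0.06831      0.0694      0.9912
  solve Keq expr → x = 0.01887; check Q = 2.1570e-05
Then add 0.04776 M of X.
Step 2:
                    E           X           L           B
  Initial     0.00481      0.1161      0.0694      0.9912
  Change     0.004142    -0.01242    -0.01242    -0.01242
  Equil      0.008952      0.1036     0.05697      0.9788
  solve Keq expr → x = -0.004142; check Q = 2.1570e-05

Direction: reverse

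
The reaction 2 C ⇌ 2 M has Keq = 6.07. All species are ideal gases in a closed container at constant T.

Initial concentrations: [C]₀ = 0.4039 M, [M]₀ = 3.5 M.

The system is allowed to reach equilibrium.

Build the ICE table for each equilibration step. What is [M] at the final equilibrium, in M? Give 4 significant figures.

Q₀ = 75.09 vs Keq = 6.07 ⇒ Q>K, reverse
Step 1:
                  C         M
  I          0.4039       3.5
  C          0.7232   -0.7232
  E           1.127     2.777
  solve Keq expr → x = -0.3616; check Q = 6.07

[M]_eq = 2.777 M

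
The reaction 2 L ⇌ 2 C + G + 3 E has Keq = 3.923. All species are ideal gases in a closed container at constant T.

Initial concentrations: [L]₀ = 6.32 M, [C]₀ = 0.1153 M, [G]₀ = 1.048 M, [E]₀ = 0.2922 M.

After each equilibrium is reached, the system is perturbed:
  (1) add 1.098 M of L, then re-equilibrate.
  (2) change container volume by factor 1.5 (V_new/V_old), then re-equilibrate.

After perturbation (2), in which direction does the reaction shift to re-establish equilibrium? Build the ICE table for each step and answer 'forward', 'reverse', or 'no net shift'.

Q₀ = 8.7021e-06 vs Keq = 3.923 ⇒ Q<K, forward
Step 1:
                    L           C           G           E
  Initial        6.32      0.1153       1.048      0.2922
  Change       -1.546       1.546      0.7729       2.319
  Equil         4.774       1.661       1.821       2.611
  solve Keq expr → x = 0.7729; check Q = 3.923
Then add 1.098 M of L.
Step 2:
                    L           C           G           E
  Initial       5.872       1.661       1.821       2.611
  Change      -0.1202      0.1202     0.06012      0.1803
  Equil         5.752       1.781       1.881       2.791
  solve Keq expr → x = 0.06012; check Q = 3.923
Then change container volume by factor 1.5 (V_new/V_old).
Step 3:
                    L           C           G           E
  Initial       3.835       1.188       1.254       1.861
  Change      -0.3592      0.3592      0.1796      0.5388
  Equil         3.475       1.547       1.434         2.4
  solve Keq expr → x = 0.1796; check Q = 3.923

Direction: forward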